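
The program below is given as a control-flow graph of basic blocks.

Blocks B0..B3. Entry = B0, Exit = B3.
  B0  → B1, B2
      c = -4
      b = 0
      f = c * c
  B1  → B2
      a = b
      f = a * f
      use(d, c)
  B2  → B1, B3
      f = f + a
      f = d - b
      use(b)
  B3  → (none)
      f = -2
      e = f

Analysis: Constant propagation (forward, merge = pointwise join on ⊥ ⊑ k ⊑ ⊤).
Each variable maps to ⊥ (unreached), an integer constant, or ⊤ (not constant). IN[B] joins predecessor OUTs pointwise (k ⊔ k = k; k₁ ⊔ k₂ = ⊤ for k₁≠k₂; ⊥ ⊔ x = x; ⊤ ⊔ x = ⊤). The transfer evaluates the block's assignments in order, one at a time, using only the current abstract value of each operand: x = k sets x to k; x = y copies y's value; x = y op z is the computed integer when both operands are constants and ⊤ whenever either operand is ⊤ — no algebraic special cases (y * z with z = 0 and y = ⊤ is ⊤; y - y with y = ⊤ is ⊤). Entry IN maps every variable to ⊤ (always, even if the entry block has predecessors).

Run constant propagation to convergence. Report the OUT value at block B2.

Answer: {a: ⊤, b: 0, c: -4, d: ⊤, e: ⊤, f: ⊤}

Trace:
Per-block solution:
  B0:   IN=(all ⊤)   OUT={b:0, c:-4, f:16; rest ⊤}
  B1:   IN={b:0, c:-4; rest ⊤}   OUT={a:0, b:0, c:-4; rest ⊤}
  B2:   IN={b:0, c:-4; rest ⊤}   OUT={b:0, c:-4; rest ⊤}
  B3:   IN={b:0, c:-4; rest ⊤}   OUT={b:0, c:-4, e:-2, f:-2; rest ⊤}

Merge at B2: IN[B2] = OUT[B0] ⊔ OUT[B1] = {a: ⊤, b: 0, c: -4, d: ⊤, e: ⊤, f: ⊤}
Applying B2's transfer function to that IN value gives OUT[B2] (row B2 above).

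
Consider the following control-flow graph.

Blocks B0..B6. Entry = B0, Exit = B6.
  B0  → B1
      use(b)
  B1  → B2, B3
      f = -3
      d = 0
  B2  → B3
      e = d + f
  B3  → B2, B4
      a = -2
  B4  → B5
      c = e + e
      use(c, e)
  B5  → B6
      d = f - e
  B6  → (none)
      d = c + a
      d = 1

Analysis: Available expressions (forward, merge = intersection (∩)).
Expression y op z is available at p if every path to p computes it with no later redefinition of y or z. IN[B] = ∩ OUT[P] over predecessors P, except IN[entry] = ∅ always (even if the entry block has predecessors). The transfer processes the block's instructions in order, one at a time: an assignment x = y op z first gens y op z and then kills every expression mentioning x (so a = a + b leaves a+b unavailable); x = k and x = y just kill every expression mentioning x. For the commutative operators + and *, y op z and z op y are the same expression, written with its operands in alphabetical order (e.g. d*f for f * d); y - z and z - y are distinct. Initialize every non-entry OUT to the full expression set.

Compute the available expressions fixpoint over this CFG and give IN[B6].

Fixpoint table:
  B0:   IN={}   OUT={}
  B1:   IN={}   OUT={}
  B2:   IN={}   OUT={d+f}
  B3:   IN={}   OUT={}
  B4:   IN={}   OUT={e+e}
  B5:   IN={e+e}   OUT={e+e, f-e}
  B6:   IN={e+e, f-e}   OUT={a+c, e+e, f-e}

Merge at B6: IN[B6] = OUT[B5] = {e+e, f-e}

Answer: {e+e, f-e}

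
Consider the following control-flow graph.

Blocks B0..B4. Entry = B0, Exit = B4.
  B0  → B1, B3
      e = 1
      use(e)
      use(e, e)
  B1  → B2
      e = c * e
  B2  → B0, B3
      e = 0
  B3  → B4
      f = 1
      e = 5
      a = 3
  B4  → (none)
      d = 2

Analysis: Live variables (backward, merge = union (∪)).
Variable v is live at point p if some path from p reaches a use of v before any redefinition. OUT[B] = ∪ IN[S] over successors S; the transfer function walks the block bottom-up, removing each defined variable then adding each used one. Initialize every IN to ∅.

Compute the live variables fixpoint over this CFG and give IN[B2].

Per-block solution:
  B0:  IN={c}  OUT={c, e}
  B1:  IN={c, e}  OUT={c}
  B2:  IN={c}  OUT={c}
  B3:  IN={}  OUT={}
  B4:  IN={}  OUT={}

Merge at B2: OUT[B2] = IN[B0] ⊔ IN[B3] = {c}
Applying B2's transfer function to that OUT value gives IN[B2] (row B2 above).

Answer: {c}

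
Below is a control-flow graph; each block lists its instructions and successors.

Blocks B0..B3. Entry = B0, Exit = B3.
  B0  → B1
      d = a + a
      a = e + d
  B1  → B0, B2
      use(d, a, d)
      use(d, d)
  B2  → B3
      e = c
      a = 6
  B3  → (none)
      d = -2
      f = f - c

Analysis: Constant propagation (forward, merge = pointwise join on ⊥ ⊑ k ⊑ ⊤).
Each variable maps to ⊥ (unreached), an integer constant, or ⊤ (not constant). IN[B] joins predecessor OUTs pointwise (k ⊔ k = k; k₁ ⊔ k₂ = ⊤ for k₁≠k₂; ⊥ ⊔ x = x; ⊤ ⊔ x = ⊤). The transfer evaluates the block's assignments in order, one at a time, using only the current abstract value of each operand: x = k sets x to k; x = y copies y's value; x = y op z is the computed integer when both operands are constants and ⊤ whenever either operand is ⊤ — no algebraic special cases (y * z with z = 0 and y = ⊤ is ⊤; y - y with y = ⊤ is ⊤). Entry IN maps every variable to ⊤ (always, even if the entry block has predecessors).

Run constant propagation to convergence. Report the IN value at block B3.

Answer: {a: 6, b: ⊤, c: ⊤, d: ⊤, e: ⊤, f: ⊤}

Working:
Fixpoint table:
  B0:  IN=(all ⊤)  OUT=(all ⊤)
  B1:  IN=(all ⊤)  OUT=(all ⊤)
  B2:  IN=(all ⊤)  OUT={a:6; rest ⊤}
  B3:  IN={a:6; rest ⊤}  OUT={a:6, d:-2; rest ⊤}

Merge at B3: IN[B3] = OUT[B2] = {a: 6, b: ⊤, c: ⊤, d: ⊤, e: ⊤, f: ⊤}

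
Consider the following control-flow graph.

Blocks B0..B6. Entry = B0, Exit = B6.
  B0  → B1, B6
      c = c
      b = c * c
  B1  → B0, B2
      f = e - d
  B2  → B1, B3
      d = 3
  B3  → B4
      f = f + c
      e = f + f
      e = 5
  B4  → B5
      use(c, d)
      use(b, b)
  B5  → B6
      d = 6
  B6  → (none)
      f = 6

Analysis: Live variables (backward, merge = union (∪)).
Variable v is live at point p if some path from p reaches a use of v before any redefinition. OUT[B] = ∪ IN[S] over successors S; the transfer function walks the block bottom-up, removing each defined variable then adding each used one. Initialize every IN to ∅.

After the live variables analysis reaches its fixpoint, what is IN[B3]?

Fixpoint table:
  B0:   IN={c, d, e}   OUT={b, c, d, e}
  B1:   IN={b, c, d, e}   OUT={b, c, d, e, f}
  B2:   IN={b, c, e, f}   OUT={b, c, d, e, f}
  B3:   IN={b, c, d, f}   OUT={b, c, d}
  B4:   IN={b, c, d}   OUT={}
  B5:   IN={}   OUT={}
  B6:   IN={}   OUT={}

Merge at B3: OUT[B3] = IN[B4] = {b, c, d}
Applying B3's transfer function to that OUT value gives IN[B3] (row B3 above).

Answer: {b, c, d, f}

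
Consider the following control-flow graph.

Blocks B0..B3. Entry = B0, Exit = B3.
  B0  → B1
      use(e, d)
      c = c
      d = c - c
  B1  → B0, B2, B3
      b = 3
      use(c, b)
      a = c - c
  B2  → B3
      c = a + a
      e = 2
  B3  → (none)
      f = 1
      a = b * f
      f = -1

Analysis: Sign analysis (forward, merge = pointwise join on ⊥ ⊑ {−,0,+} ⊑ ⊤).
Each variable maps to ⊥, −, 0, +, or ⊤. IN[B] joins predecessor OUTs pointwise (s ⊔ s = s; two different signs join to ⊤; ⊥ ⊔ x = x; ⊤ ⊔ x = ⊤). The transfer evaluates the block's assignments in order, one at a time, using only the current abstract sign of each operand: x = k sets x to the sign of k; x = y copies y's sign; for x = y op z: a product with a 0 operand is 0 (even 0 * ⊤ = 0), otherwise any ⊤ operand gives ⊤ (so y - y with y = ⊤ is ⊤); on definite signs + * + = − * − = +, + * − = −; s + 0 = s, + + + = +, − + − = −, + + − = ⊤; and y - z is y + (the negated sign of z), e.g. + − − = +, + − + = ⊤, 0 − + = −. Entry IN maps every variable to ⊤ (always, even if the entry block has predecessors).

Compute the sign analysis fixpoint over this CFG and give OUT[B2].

Fixpoint table:
  B0: | IN=(all ⊤) | OUT=(all ⊤)
  B1: | IN=(all ⊤) | OUT={b:+; rest ⊤}
  B2: | IN={b:+; rest ⊤} | OUT={b:+, e:+; rest ⊤}
  B3: | IN={b:+; rest ⊤} | OUT={a:+, b:+, f:-; rest ⊤}

Merge at B2: IN[B2] = OUT[B1] = {a: ⊤, b: +, c: ⊤, d: ⊤, e: ⊤, f: ⊤}
Applying B2's transfer function to that IN value gives OUT[B2] (row B2 above).

Answer: {a: ⊤, b: +, c: ⊤, d: ⊤, e: +, f: ⊤}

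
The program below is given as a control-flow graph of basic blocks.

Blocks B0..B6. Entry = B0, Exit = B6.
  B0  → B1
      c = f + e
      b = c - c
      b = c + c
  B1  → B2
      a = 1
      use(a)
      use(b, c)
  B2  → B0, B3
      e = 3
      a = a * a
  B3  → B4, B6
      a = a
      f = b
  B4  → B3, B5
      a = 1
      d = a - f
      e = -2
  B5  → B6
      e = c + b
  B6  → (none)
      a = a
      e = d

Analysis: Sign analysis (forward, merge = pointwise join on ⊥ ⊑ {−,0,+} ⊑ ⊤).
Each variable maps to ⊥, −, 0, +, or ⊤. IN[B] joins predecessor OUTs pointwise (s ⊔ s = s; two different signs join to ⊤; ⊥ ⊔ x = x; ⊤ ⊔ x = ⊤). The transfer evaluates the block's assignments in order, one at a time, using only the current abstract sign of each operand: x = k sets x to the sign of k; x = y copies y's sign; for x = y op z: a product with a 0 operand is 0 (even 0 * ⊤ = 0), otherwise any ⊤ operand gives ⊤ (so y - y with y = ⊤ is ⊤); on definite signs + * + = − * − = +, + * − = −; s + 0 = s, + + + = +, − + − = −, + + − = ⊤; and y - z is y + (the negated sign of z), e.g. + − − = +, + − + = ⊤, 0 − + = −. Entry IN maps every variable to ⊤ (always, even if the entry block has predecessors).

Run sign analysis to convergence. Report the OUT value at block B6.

Answer: {a: +, b: ⊤, c: ⊤, d: ⊤, e: ⊤, f: ⊤}

Trace:
Per-block solution:
  B0:   IN=(all ⊤)   OUT=(all ⊤)
  B1:   IN=(all ⊤)   OUT={a:+; rest ⊤}
  B2:   IN={a:+; rest ⊤}   OUT={a:+, e:+; rest ⊤}
  B3:   IN={a:+; rest ⊤}   OUT={a:+; rest ⊤}
  B4:   IN={a:+; rest ⊤}   OUT={a:+, e:-; rest ⊤}
  B5:   IN={a:+, e:-; rest ⊤}   OUT={a:+; rest ⊤}
  B6:   IN={a:+; rest ⊤}   OUT={a:+; rest ⊤}

Merge at B6: IN[B6] = OUT[B3] ⊔ OUT[B5] = {a: +, b: ⊤, c: ⊤, d: ⊤, e: ⊤, f: ⊤}
Applying B6's transfer function to that IN value gives OUT[B6] (row B6 above).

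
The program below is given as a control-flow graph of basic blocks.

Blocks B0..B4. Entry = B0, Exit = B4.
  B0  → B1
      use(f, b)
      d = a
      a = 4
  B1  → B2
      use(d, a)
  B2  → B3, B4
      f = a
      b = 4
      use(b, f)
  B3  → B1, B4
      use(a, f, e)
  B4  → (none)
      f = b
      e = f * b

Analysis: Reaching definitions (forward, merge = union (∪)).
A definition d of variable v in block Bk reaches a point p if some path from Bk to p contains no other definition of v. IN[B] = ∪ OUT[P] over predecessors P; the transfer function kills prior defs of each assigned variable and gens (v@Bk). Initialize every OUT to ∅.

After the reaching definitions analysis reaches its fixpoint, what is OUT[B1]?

Converged values:
  B0: | IN={} | OUT={a@B0, d@B0}
  B1: | IN={a@B0, b@B2, d@B0, f@B2} | OUT={a@B0, b@B2, d@B0, f@B2}
  B2: | IN={a@B0, b@B2, d@B0, f@B2} | OUT={a@B0, b@B2, d@B0, f@B2}
  B3: | IN={a@B0, b@B2, d@B0, f@B2} | OUT={a@B0, b@B2, d@B0, f@B2}
  B4: | IN={a@B0, b@B2, d@B0, f@B2} | OUT={a@B0, b@B2, d@B0, e@B4, f@B4}

Merge at B1: IN[B1] = OUT[B0] ⊔ OUT[B3] = {a@B0, b@B2, d@B0, f@B2}
Applying B1's transfer function to that IN value gives OUT[B1] (row B1 above).

Answer: {a@B0, b@B2, d@B0, f@B2}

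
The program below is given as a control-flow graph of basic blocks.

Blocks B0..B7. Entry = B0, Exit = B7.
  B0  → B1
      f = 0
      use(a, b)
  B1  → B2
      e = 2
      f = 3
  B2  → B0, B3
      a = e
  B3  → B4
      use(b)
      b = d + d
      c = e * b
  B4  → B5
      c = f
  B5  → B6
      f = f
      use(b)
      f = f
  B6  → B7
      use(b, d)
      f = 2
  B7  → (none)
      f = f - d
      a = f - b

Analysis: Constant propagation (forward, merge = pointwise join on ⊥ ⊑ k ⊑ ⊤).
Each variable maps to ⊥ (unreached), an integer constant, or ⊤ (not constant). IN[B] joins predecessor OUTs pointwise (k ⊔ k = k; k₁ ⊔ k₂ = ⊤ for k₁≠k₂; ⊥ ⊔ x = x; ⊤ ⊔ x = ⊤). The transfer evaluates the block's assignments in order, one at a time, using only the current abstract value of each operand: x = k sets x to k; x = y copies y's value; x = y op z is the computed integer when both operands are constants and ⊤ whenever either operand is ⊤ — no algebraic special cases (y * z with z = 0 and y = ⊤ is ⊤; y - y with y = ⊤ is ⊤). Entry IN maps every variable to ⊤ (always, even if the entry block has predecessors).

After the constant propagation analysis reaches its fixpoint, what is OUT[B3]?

Fixpoint table:
  B0: | IN=(all ⊤) | OUT={f:0; rest ⊤}
  B1: | IN={f:0; rest ⊤} | OUT={e:2, f:3; rest ⊤}
  B2: | IN={e:2, f:3; rest ⊤} | OUT={a:2, e:2, f:3; rest ⊤}
  B3: | IN={a:2, e:2, f:3; rest ⊤} | OUT={a:2, e:2, f:3; rest ⊤}
  B4: | IN={a:2, e:2, f:3; rest ⊤} | OUT={a:2, c:3, e:2, f:3; rest ⊤}
  B5: | IN={a:2, c:3, e:2, f:3; rest ⊤} | OUT={a:2, c:3, e:2, f:3; rest ⊤}
  B6: | IN={a:2, c:3, e:2, f:3; rest ⊤} | OUT={a:2, c:3, e:2, f:2; rest ⊤}
  B7: | IN={a:2, c:3, e:2, f:2; rest ⊤} | OUT={c:3, e:2; rest ⊤}

Merge at B3: IN[B3] = OUT[B2] = {a: 2, b: ⊤, c: ⊤, d: ⊤, e: 2, f: 3}
Applying B3's transfer function to that IN value gives OUT[B3] (row B3 above).

Answer: {a: 2, b: ⊤, c: ⊤, d: ⊤, e: 2, f: 3}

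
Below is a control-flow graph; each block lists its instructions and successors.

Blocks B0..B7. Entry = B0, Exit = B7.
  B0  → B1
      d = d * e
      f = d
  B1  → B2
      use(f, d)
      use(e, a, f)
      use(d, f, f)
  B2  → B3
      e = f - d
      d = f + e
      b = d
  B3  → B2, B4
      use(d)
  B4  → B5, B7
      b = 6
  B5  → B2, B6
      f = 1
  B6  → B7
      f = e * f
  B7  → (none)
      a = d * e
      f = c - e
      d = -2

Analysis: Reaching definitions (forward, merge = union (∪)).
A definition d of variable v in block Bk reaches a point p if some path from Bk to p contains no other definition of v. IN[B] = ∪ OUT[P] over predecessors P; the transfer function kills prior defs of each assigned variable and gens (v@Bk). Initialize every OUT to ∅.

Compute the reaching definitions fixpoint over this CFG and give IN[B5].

Per-block solution:
  B0: | IN={} | OUT={d@B0, f@B0}
  B1: | IN={d@B0, f@B0} | OUT={d@B0, f@B0}
  B2: | IN={b@B2, b@B4, d@B0, d@B2, e@B2, f@B0, f@B5} | OUT={b@B2, d@B2, e@B2, f@B0, f@B5}
  B3: | IN={b@B2, d@B2, e@B2, f@B0, f@B5} | OUT={b@B2, d@B2, e@B2, f@B0, f@B5}
  B4: | IN={b@B2, d@B2, e@B2, f@B0, f@B5} | OUT={b@B4, d@B2, e@B2, f@B0, f@B5}
  B5: | IN={b@B4, d@B2, e@B2, f@B0, f@B5} | OUT={b@B4, d@B2, e@B2, f@B5}
  B6: | IN={b@B4, d@B2, e@B2, f@B5} | OUT={b@B4, d@B2, e@B2, f@B6}
  B7: | IN={b@B4, d@B2, e@B2, f@B0, f@B5, f@B6} | OUT={a@B7, b@B4, d@B7, e@B2, f@B7}

Merge at B5: IN[B5] = OUT[B4] = {b@B4, d@B2, e@B2, f@B0, f@B5}

Answer: {b@B4, d@B2, e@B2, f@B0, f@B5}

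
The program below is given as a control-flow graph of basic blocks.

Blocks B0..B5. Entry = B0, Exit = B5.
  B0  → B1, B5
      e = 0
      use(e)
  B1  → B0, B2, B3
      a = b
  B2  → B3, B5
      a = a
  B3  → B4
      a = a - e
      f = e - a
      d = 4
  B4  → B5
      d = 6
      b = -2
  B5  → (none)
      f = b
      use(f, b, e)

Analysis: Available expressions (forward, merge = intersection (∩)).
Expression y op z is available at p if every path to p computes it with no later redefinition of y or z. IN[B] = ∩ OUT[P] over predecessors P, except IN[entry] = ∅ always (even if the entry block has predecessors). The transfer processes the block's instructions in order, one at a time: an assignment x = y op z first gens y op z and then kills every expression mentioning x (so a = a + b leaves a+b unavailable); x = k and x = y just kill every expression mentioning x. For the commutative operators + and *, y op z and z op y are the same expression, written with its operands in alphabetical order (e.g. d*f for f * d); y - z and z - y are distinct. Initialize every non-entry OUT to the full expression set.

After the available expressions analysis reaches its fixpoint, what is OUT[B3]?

Answer: {e-a}

Trace:
Per-block solution:
  B0:  IN={}  OUT={}
  B1:  IN={}  OUT={}
  B2:  IN={}  OUT={}
  B3:  IN={}  OUT={e-a}
  B4:  IN={e-a}  OUT={e-a}
  B5:  IN={}  OUT={}

Merge at B3: IN[B3] = OUT[B1] ∩ OUT[B2] = {}
Applying B3's transfer function to that IN value gives OUT[B3] (row B3 above).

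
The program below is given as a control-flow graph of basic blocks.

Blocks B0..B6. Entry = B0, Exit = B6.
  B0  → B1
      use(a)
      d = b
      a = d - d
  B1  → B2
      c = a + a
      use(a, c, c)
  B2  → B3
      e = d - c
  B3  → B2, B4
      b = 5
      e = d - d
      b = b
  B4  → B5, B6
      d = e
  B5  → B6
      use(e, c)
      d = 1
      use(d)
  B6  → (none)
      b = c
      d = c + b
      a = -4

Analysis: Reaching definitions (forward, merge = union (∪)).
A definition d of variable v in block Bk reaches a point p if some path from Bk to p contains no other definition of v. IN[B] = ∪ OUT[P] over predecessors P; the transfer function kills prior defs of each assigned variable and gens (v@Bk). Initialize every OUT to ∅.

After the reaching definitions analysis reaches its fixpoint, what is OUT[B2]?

Answer: {a@B0, b@B3, c@B1, d@B0, e@B2}

Derivation:
Per-block solution:
  B0: | IN={} | OUT={a@B0, d@B0}
  B1: | IN={a@B0, d@B0} | OUT={a@B0, c@B1, d@B0}
  B2: | IN={a@B0, b@B3, c@B1, d@B0, e@B3} | OUT={a@B0, b@B3, c@B1, d@B0, e@B2}
  B3: | IN={a@B0, b@B3, c@B1, d@B0, e@B2} | OUT={a@B0, b@B3, c@B1, d@B0, e@B3}
  B4: | IN={a@B0, b@B3, c@B1, d@B0, e@B3} | OUT={a@B0, b@B3, c@B1, d@B4, e@B3}
  B5: | IN={a@B0, b@B3, c@B1, d@B4, e@B3} | OUT={a@B0, b@B3, c@B1, d@B5, e@B3}
  B6: | IN={a@B0, b@B3, c@B1, d@B4, d@B5, e@B3} | OUT={a@B6, b@B6, c@B1, d@B6, e@B3}

Merge at B2: IN[B2] = OUT[B1] ⊔ OUT[B3] = {a@B0, b@B3, c@B1, d@B0, e@B3}
Applying B2's transfer function to that IN value gives OUT[B2] (row B2 above).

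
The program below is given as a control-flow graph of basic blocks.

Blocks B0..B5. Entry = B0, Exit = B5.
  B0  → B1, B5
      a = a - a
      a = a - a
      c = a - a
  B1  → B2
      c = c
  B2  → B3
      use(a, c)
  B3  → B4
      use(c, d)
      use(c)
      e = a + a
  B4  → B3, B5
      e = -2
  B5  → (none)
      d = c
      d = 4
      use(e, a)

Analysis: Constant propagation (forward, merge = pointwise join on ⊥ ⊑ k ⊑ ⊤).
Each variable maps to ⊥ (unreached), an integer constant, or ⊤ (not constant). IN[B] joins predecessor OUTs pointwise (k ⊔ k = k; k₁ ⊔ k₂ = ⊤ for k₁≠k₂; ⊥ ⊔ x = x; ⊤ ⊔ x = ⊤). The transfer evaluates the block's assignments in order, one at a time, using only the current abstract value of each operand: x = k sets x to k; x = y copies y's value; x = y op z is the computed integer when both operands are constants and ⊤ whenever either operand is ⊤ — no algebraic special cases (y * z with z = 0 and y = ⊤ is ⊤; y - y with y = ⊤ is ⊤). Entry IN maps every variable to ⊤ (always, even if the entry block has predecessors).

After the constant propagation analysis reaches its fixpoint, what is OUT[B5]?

Answer: {a: ⊤, b: ⊤, c: ⊤, d: 4, e: ⊤, f: ⊤}

Derivation:
Converged values:
  B0:   IN=(all ⊤)   OUT=(all ⊤)
  B1:   IN=(all ⊤)   OUT=(all ⊤)
  B2:   IN=(all ⊤)   OUT=(all ⊤)
  B3:   IN=(all ⊤)   OUT=(all ⊤)
  B4:   IN=(all ⊤)   OUT={e:-2; rest ⊤}
  B5:   IN=(all ⊤)   OUT={d:4; rest ⊤}

Merge at B5: IN[B5] = OUT[B0] ⊔ OUT[B4] = {a: ⊤, b: ⊤, c: ⊤, d: ⊤, e: ⊤, f: ⊤}
Applying B5's transfer function to that IN value gives OUT[B5] (row B5 above).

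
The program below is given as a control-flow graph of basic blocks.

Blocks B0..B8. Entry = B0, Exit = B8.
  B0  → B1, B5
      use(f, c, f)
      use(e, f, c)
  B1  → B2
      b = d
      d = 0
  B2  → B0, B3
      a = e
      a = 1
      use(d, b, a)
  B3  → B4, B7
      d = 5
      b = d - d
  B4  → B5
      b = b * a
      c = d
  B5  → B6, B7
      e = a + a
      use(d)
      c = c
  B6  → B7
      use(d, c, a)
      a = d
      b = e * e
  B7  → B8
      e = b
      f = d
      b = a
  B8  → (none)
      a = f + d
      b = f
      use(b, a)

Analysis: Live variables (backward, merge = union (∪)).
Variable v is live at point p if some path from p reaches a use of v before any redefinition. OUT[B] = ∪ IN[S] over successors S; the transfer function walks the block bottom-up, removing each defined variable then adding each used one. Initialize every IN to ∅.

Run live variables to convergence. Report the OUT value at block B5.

Answer: {a, b, c, d, e}

Working:
Converged values:
  B0:  IN={a, b, c, d, e, f}  OUT={a, b, c, d, e, f}
  B1:  IN={c, d, e, f}  OUT={b, c, d, e, f}
  B2:  IN={b, c, d, e, f}  OUT={a, b, c, d, e, f}
  B3:  IN={a}  OUT={a, b, d}
  B4:  IN={a, b, d}  OUT={a, b, c, d}
  B5:  IN={a, b, c, d}  OUT={a, b, c, d, e}
  B6:  IN={a, c, d, e}  OUT={a, b, d}
  B7:  IN={a, b, d}  OUT={d, f}
  B8:  IN={d, f}  OUT={}

Merge at B5: OUT[B5] = IN[B6] ⊔ IN[B7] = {a, b, c, d, e}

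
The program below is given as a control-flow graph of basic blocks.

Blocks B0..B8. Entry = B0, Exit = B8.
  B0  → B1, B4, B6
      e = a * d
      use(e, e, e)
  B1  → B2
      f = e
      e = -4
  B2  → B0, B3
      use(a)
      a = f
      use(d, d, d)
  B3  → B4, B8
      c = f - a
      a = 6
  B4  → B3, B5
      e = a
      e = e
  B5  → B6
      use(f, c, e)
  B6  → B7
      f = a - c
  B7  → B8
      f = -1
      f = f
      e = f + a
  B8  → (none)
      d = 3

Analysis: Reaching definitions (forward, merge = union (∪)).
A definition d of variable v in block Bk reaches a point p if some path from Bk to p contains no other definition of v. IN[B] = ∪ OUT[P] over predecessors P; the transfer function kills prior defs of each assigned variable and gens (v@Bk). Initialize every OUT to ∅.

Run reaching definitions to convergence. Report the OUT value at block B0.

Answer: {a@B2, e@B0, f@B1}

Trace:
Fixpoint table:
  B0: | IN={a@B2, e@B1, f@B1} | OUT={a@B2, e@B0, f@B1}
  B1: | IN={a@B2, e@B0, f@B1} | OUT={a@B2, e@B1, f@B1}
  B2: | IN={a@B2, e@B1, f@B1} | OUT={a@B2, e@B1, f@B1}
  B3: | IN={a@B2, a@B3, c@B3, e@B1, e@B4, f@B1} | OUT={a@B3, c@B3, e@B1, e@B4, f@B1}
  B4: | IN={a@B2, a@B3, c@B3, e@B0, e@B1, e@B4, f@B1} | OUT={a@B2, a@B3, c@B3, e@B4, f@B1}
  B5: | IN={a@B2, a@B3, c@B3, e@B4, f@B1} | OUT={a@B2, a@B3, c@B3, e@B4, f@B1}
  B6: | IN={a@B2, a@B3, c@B3, e@B0, e@B4, f@B1} | OUT={a@B2, a@B3, c@B3, e@B0, e@B4, f@B6}
  B7: | IN={a@B2, a@B3, c@B3, e@B0, e@B4, f@B6} | OUT={a@B2, a@B3, c@B3, e@B7, f@B7}
  B8: | IN={a@B2, a@B3, c@B3, e@B1, e@B4, e@B7, f@B1, f@B7} | OUT={a@B2, a@B3, c@B3, d@B8, e@B1, e@B4, e@B7, f@B1, f@B7}

Merge at B0 (entry node, so the boundary value {} is joined with the incoming edge(s)): IN[B0] = {} ⊔ OUT[B2] = {a@B2, e@B1, f@B1}
Applying B0's transfer function to that IN value gives OUT[B0] (row B0 above).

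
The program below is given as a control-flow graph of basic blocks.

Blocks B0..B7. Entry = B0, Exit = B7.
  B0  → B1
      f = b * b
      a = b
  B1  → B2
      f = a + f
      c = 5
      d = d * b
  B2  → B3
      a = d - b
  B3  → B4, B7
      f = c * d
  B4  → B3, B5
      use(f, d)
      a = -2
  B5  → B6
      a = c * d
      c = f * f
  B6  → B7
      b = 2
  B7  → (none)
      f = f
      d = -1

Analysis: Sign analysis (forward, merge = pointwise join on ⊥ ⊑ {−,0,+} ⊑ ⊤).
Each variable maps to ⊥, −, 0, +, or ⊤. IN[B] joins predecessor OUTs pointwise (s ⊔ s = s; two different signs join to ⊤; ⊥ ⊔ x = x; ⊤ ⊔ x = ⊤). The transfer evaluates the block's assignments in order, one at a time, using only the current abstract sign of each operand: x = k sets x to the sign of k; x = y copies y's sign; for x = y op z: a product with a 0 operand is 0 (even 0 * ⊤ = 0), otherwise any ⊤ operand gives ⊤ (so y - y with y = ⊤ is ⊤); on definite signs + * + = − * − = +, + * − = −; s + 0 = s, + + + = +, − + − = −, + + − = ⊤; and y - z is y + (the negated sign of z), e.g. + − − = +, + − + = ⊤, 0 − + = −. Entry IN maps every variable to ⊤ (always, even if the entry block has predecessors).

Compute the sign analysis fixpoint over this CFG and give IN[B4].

Answer: {a: ⊤, b: ⊤, c: +, d: ⊤, e: ⊤, f: ⊤}

Trace:
Fixpoint table:
  B0:  IN=(all ⊤)  OUT=(all ⊤)
  B1:  IN=(all ⊤)  OUT={c:+; rest ⊤}
  B2:  IN={c:+; rest ⊤}  OUT={c:+; rest ⊤}
  B3:  IN={c:+; rest ⊤}  OUT={c:+; rest ⊤}
  B4:  IN={c:+; rest ⊤}  OUT={a:-, c:+; rest ⊤}
  B5:  IN={a:-, c:+; rest ⊤}  OUT=(all ⊤)
  B6:  IN=(all ⊤)  OUT={b:+; rest ⊤}
  B7:  IN=(all ⊤)  OUT={d:-; rest ⊤}

Merge at B4: IN[B4] = OUT[B3] = {a: ⊤, b: ⊤, c: +, d: ⊤, e: ⊤, f: ⊤}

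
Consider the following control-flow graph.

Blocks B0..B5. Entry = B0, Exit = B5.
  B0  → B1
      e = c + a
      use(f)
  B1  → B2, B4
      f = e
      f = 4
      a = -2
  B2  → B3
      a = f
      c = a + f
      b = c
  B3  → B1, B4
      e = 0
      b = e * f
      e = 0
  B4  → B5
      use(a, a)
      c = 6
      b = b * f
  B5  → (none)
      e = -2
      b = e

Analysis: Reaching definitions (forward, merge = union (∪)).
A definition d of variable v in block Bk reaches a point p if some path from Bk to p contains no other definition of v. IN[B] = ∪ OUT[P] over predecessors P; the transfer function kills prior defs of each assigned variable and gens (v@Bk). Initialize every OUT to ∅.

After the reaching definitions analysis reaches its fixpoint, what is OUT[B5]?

Converged values:
  B0:  IN={}  OUT={e@B0}
  B1:  IN={a@B2, b@B3, c@B2, e@B0, e@B3, f@B1}  OUT={a@B1, b@B3, c@B2, e@B0, e@B3, f@B1}
  B2:  IN={a@B1, b@B3, c@B2, e@B0, e@B3, f@B1}  OUT={a@B2, b@B2, c@B2, e@B0, e@B3, f@B1}
  B3:  IN={a@B2, b@B2, c@B2, e@B0, e@B3, f@B1}  OUT={a@B2, b@B3, c@B2, e@B3, f@B1}
  B4:  IN={a@B1, a@B2, b@B3, c@B2, e@B0, e@B3, f@B1}  OUT={a@B1, a@B2, b@B4, c@B4, e@B0, e@B3, f@B1}
  B5:  IN={a@B1, a@B2, b@B4, c@B4, e@B0, e@B3, f@B1}  OUT={a@B1, a@B2, b@B5, c@B4, e@B5, f@B1}

Merge at B5: IN[B5] = OUT[B4] = {a@B1, a@B2, b@B4, c@B4, e@B0, e@B3, f@B1}
Applying B5's transfer function to that IN value gives OUT[B5] (row B5 above).

Answer: {a@B1, a@B2, b@B5, c@B4, e@B5, f@B1}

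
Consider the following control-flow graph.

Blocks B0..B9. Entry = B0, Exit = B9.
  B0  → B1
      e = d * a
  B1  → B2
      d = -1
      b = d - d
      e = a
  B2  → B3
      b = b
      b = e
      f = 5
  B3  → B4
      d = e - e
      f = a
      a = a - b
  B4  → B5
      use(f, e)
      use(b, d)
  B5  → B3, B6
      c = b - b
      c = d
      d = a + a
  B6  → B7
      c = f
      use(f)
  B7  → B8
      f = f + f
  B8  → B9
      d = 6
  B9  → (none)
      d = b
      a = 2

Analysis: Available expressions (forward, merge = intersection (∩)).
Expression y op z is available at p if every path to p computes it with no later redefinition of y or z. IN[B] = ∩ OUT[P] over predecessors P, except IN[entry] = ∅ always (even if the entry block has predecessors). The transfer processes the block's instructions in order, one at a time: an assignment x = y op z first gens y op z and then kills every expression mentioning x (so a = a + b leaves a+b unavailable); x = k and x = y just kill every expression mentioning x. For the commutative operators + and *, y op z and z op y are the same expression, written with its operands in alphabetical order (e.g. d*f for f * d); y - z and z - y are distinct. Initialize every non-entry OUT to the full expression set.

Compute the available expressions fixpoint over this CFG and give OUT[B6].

Answer: {a+a, b-b, e-e}

Working:
Converged values:
  B0: | IN={} | OUT={a*d}
  B1: | IN={a*d} | OUT={d-d}
  B2: | IN={d-d} | OUT={d-d}
  B3: | IN={} | OUT={e-e}
  B4: | IN={e-e} | OUT={e-e}
  B5: | IN={e-e} | OUT={a+a, b-b, e-e}
  B6: | IN={a+a, b-b, e-e} | OUT={a+a, b-b, e-e}
  B7: | IN={a+a, b-b, e-e} | OUT={a+a, b-b, e-e}
  B8: | IN={a+a, b-b, e-e} | OUT={a+a, b-b, e-e}
  B9: | IN={a+a, b-b, e-e} | OUT={b-b, e-e}

Merge at B6: IN[B6] = OUT[B5] = {a+a, b-b, e-e}
Applying B6's transfer function to that IN value gives OUT[B6] (row B6 above).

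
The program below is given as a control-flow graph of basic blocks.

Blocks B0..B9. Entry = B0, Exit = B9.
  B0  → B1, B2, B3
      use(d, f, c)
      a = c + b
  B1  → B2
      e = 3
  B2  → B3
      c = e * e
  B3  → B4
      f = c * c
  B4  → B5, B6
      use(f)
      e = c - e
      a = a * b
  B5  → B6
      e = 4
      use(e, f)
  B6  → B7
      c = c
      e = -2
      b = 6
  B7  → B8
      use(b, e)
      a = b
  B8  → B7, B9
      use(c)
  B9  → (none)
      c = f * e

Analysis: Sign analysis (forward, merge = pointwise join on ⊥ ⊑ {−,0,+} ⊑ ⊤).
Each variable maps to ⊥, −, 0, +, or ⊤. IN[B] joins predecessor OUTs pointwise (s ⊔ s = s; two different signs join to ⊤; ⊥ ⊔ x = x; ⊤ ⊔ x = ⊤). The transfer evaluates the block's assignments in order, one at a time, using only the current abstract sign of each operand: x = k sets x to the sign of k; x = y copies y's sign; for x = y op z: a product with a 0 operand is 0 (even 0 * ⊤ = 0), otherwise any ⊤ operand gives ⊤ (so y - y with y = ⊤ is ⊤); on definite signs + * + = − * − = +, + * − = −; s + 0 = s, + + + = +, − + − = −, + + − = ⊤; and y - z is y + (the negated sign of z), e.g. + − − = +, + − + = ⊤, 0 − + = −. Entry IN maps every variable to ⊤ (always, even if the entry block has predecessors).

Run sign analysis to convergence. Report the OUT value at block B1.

Per-block solution:
  B0:  IN=(all ⊤)  OUT=(all ⊤)
  B1:  IN=(all ⊤)  OUT={e:+; rest ⊤}
  B2:  IN=(all ⊤)  OUT=(all ⊤)
  B3:  IN=(all ⊤)  OUT=(all ⊤)
  B4:  IN=(all ⊤)  OUT=(all ⊤)
  B5:  IN=(all ⊤)  OUT={e:+; rest ⊤}
  B6:  IN=(all ⊤)  OUT={b:+, e:-; rest ⊤}
  B7:  IN={b:+, e:-; rest ⊤}  OUT={a:+, b:+, e:-; rest ⊤}
  B8:  IN={a:+, b:+, e:-; rest ⊤}  OUT={a:+, b:+, e:-; rest ⊤}
  B9:  IN={a:+, b:+, e:-; rest ⊤}  OUT={a:+, b:+, e:-; rest ⊤}

Merge at B1: IN[B1] = OUT[B0] = {a: ⊤, b: ⊤, c: ⊤, d: ⊤, e: ⊤, f: ⊤}
Applying B1's transfer function to that IN value gives OUT[B1] (row B1 above).

Answer: {a: ⊤, b: ⊤, c: ⊤, d: ⊤, e: +, f: ⊤}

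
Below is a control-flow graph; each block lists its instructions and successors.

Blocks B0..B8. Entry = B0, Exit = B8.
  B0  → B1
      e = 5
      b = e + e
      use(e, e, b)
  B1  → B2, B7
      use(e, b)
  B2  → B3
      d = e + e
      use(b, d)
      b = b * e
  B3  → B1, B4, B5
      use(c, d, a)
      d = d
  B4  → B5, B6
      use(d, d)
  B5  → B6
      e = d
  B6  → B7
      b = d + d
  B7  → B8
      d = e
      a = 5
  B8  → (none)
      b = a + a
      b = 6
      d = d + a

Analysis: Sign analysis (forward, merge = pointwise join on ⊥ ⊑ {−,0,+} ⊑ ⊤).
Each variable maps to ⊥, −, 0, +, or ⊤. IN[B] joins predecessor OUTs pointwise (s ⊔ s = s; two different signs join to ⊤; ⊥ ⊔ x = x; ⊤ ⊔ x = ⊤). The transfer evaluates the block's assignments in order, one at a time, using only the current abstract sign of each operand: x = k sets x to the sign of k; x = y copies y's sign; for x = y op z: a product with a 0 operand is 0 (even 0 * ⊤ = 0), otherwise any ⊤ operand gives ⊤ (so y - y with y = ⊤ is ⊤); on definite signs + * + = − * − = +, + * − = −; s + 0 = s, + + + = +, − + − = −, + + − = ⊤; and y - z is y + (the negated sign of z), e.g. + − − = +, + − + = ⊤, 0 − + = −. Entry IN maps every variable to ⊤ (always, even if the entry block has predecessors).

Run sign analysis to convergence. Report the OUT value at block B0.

Answer: {a: ⊤, b: +, c: ⊤, d: ⊤, e: +, f: ⊤}

Trace:
Converged values:
  B0: | IN=(all ⊤) | OUT={b:+, e:+; rest ⊤}
  B1: | IN={b:+, e:+; rest ⊤} | OUT={b:+, e:+; rest ⊤}
  B2: | IN={b:+, e:+; rest ⊤} | OUT={b:+, d:+, e:+; rest ⊤}
  B3: | IN={b:+, d:+, e:+; rest ⊤} | OUT={b:+, d:+, e:+; rest ⊤}
  B4: | IN={b:+, d:+, e:+; rest ⊤} | OUT={b:+, d:+, e:+; rest ⊤}
  B5: | IN={b:+, d:+, e:+; rest ⊤} | OUT={b:+, d:+, e:+; rest ⊤}
  B6: | IN={b:+, d:+, e:+; rest ⊤} | OUT={b:+, d:+, e:+; rest ⊤}
  B7: | IN={b:+, e:+; rest ⊤} | OUT={a:+, b:+, d:+, e:+; rest ⊤}
  B8: | IN={a:+, b:+, d:+, e:+; rest ⊤} | OUT={a:+, b:+, d:+, e:+; rest ⊤}

B0 is the boundary node: IN[B0] = {a: ⊤, b: ⊤, c: ⊤, d: ⊤, e: ⊤, f: ⊤}
Applying B0's transfer function to that IN value gives OUT[B0] (row B0 above).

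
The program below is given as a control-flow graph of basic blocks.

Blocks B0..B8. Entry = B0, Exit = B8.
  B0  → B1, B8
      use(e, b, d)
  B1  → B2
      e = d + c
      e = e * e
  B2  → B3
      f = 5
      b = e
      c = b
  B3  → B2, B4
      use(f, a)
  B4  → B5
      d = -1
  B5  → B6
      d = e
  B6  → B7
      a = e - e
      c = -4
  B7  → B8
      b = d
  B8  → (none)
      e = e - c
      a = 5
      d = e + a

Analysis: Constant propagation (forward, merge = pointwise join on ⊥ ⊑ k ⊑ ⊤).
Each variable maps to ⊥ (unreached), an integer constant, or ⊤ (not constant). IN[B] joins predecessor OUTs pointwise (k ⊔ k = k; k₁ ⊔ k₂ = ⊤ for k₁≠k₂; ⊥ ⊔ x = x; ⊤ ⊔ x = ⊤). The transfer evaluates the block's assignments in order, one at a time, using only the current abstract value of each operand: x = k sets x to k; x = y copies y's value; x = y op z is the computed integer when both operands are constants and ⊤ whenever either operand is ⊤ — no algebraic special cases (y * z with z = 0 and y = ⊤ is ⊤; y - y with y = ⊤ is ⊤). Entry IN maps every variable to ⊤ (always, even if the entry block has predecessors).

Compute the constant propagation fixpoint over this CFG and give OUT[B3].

Answer: {a: ⊤, b: ⊤, c: ⊤, d: ⊤, e: ⊤, f: 5}

Trace:
Converged values:
  B0: | IN=(all ⊤) | OUT=(all ⊤)
  B1: | IN=(all ⊤) | OUT=(all ⊤)
  B2: | IN=(all ⊤) | OUT={f:5; rest ⊤}
  B3: | IN={f:5; rest ⊤} | OUT={f:5; rest ⊤}
  B4: | IN={f:5; rest ⊤} | OUT={d:-1, f:5; rest ⊤}
  B5: | IN={d:-1, f:5; rest ⊤} | OUT={f:5; rest ⊤}
  B6: | IN={f:5; rest ⊤} | OUT={c:-4, f:5; rest ⊤}
  B7: | IN={c:-4, f:5; rest ⊤} | OUT={c:-4, f:5; rest ⊤}
  B8: | IN=(all ⊤) | OUT={a:5; rest ⊤}

Merge at B3: IN[B3] = OUT[B2] = {a: ⊤, b: ⊤, c: ⊤, d: ⊤, e: ⊤, f: 5}
Applying B3's transfer function to that IN value gives OUT[B3] (row B3 above).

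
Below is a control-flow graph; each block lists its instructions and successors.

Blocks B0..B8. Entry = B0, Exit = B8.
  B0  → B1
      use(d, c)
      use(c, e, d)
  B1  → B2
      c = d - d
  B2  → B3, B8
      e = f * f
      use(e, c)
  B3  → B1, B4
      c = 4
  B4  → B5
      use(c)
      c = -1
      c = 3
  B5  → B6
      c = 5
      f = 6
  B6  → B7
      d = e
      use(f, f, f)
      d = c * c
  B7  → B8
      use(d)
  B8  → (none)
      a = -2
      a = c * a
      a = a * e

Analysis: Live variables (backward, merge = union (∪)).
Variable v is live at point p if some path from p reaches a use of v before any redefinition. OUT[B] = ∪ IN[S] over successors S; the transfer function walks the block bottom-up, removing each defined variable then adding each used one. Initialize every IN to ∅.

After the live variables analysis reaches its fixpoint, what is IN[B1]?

Answer: {d, f}

Working:
Converged values:
  B0:  IN={c, d, e, f}  OUT={d, f}
  B1:  IN={d, f}  OUT={c, d, f}
  B2:  IN={c, d, f}  OUT={c, d, e, f}
  B3:  IN={d, e, f}  OUT={c, d, e, f}
  B4:  IN={c, e}  OUT={e}
  B5:  IN={e}  OUT={c, e, f}
  B6:  IN={c, e, f}  OUT={c, d, e}
  B7:  IN={c, d, e}  OUT={c, e}
  B8:  IN={c, e}  OUT={}

Merge at B1: OUT[B1] = IN[B2] = {c, d, f}
Applying B1's transfer function to that OUT value gives IN[B1] (row B1 above).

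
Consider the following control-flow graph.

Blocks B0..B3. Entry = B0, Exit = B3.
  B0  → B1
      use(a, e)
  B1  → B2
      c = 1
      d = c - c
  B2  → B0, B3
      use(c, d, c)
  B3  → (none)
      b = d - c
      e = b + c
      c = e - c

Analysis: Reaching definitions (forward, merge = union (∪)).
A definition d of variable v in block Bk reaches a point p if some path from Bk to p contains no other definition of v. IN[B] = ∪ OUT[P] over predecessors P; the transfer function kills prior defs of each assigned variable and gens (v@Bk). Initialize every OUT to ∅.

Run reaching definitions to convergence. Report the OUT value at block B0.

Answer: {c@B1, d@B1}

Trace:
Fixpoint table:
  B0: | IN={c@B1, d@B1} | OUT={c@B1, d@B1}
  B1: | IN={c@B1, d@B1} | OUT={c@B1, d@B1}
  B2: | IN={c@B1, d@B1} | OUT={c@B1, d@B1}
  B3: | IN={c@B1, d@B1} | OUT={b@B3, c@B3, d@B1, e@B3}

Merge at B0 (entry node, so the boundary value {} is joined with the incoming edge(s)): IN[B0] = {} ⊔ OUT[B2] = {c@B1, d@B1}
Applying B0's transfer function to that IN value gives OUT[B0] (row B0 above).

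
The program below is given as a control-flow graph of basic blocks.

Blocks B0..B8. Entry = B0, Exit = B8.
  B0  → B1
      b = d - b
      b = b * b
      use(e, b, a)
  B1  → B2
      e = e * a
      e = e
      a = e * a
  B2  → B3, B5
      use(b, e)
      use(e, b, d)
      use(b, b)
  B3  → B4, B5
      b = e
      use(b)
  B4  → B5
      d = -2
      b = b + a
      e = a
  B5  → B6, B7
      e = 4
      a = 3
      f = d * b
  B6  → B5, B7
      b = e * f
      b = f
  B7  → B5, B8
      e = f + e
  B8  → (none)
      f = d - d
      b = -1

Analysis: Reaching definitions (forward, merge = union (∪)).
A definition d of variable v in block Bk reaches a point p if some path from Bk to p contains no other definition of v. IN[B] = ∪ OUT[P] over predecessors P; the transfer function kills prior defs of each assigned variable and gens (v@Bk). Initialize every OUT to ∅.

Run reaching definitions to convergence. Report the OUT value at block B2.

Answer: {a@B1, b@B0, e@B1}

Trace:
Fixpoint table:
  B0:   IN={}   OUT={b@B0}
  B1:   IN={b@B0}   OUT={a@B1, b@B0, e@B1}
  B2:   IN={a@B1, b@B0, e@B1}   OUT={a@B1, b@B0, e@B1}
  B3:   IN={a@B1, b@B0, e@B1}   OUT={a@B1, b@B3, e@B1}
  B4:   IN={a@B1, b@B3, e@B1}   OUT={a@B1, b@B4, d@B4, e@B4}
  B5:   IN={a@B1, a@B5, b@B0, b@B3, b@B4, b@B6, d@B4, e@B1, e@B4, e@B5, e@B7, f@B5}   OUT={a@B5, b@B0, b@B3, b@B4, b@B6, d@B4, e@B5, f@B5}
  B6:   IN={a@B5, b@B0, b@B3, b@B4, b@B6, d@B4, e@B5, f@B5}   OUT={a@B5, b@B6, d@B4, e@B5, f@B5}
  B7:   IN={a@B5, b@B0, b@B3, b@B4, b@B6, d@B4, e@B5, f@B5}   OUT={a@B5, b@B0, b@B3, b@B4, b@B6, d@B4, e@B7, f@B5}
  B8:   IN={a@B5, b@B0, b@B3, b@B4, b@B6, d@B4, e@B7, f@B5}   OUT={a@B5, b@B8, d@B4, e@B7, f@B8}

Merge at B2: IN[B2] = OUT[B1] = {a@B1, b@B0, e@B1}
Applying B2's transfer function to that IN value gives OUT[B2] (row B2 above).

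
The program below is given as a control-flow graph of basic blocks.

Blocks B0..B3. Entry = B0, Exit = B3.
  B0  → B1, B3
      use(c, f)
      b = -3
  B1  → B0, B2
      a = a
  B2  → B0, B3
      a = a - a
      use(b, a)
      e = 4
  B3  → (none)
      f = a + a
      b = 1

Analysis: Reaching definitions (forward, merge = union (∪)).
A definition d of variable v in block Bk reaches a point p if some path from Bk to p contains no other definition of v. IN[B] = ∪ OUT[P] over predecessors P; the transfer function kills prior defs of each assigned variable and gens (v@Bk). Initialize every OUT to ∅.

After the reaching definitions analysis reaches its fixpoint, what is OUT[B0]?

Per-block solution:
  B0:   IN={a@B1, a@B2, b@B0, e@B2}   OUT={a@B1, a@B2, b@B0, e@B2}
  B1:   IN={a@B1, a@B2, b@B0, e@B2}   OUT={a@B1, b@B0, e@B2}
  B2:   IN={a@B1, b@B0, e@B2}   OUT={a@B2, b@B0, e@B2}
  B3:   IN={a@B1, a@B2, b@B0, e@B2}   OUT={a@B1, a@B2, b@B3, e@B2, f@B3}

Merge at B0 (entry node, so the boundary value {} is joined with the incoming edge(s)): IN[B0] = {} ⊔ OUT[B1] ⊔ OUT[B2] = {a@B1, a@B2, b@B0, e@B2}
Applying B0's transfer function to that IN value gives OUT[B0] (row B0 above).

Answer: {a@B1, a@B2, b@B0, e@B2}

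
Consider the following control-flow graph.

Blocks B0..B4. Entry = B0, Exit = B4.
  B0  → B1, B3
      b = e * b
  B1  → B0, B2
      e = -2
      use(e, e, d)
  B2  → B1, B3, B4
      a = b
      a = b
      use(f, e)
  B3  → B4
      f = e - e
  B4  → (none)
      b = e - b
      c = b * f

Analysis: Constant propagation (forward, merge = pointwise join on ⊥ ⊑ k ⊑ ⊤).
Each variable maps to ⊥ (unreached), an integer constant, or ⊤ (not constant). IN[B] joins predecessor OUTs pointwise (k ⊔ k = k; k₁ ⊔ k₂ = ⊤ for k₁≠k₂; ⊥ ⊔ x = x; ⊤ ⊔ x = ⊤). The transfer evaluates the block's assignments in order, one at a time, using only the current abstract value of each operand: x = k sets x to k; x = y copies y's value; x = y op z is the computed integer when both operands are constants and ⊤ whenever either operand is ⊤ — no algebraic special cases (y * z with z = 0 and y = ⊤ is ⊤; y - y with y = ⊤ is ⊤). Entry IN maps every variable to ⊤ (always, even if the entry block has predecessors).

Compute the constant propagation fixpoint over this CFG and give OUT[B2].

Fixpoint table:
  B0: | IN=(all ⊤) | OUT=(all ⊤)
  B1: | IN=(all ⊤) | OUT={e:-2; rest ⊤}
  B2: | IN={e:-2; rest ⊤} | OUT={e:-2; rest ⊤}
  B3: | IN=(all ⊤) | OUT=(all ⊤)
  B4: | IN=(all ⊤) | OUT=(all ⊤)

Merge at B2: IN[B2] = OUT[B1] = {a: ⊤, b: ⊤, c: ⊤, d: ⊤, e: -2, f: ⊤}
Applying B2's transfer function to that IN value gives OUT[B2] (row B2 above).

Answer: {a: ⊤, b: ⊤, c: ⊤, d: ⊤, e: -2, f: ⊤}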